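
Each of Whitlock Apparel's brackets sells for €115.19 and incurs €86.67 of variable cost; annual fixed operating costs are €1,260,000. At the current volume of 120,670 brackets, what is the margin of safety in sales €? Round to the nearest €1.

Unit CM = price − variable cost = €115.19 − €86.67 = €28.52. Break-even units = €1,260,000 ÷ €28.52 = 44,179.52; break-even revenue = 44,179.52 × €115.19 = €5,089,039.27.
Actual sales revenue = 120,670 × €115.19 = €13,899,977.30.
Margin of safety = €13,899,977.30 − €5,089,039.27 = €8,810,938.

€8,810,938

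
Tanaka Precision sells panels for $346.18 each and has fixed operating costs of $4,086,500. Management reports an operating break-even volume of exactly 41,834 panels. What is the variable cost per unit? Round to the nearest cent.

$248.50

Contribution per unit must be FC / Q = $4,086,500 / 41,834 = $97.6837.
Hence VC = price − CM = $346.18 − $97.6837 = $248.50.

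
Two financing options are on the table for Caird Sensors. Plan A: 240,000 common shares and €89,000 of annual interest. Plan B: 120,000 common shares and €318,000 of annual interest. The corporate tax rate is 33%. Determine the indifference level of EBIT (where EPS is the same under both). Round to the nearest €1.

€547,000

Set EPS_A = EPS_B: (EBIT − €89,000)(1 − 0.33) ÷ 240,000 = (EBIT − €318,000)(1 − 0.33) ÷ 120,000.
The (1 − t) factor cancels: (EBIT − 89,000) × 120,000 = (EBIT − 318,000) × 240,000.
EBIT × (240,000 − 120,000) = 318,000 × 240,000 − 89,000 × 120,000 = 65,640,000,000, so EBIT = 65,640,000,000 ÷ 120,000 = 547,000.00.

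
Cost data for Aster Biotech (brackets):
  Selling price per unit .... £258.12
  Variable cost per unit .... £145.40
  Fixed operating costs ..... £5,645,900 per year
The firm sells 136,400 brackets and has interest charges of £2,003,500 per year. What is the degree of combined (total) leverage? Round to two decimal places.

1.99

Total contribution margin = 136,400 × £112.72 = £15,375,008.00.
Subtracting fixed costs: EBIT = £15,375,008.00 − £5,645,900 = £9,729,108.00. Interest = £2,003,500.00.
DOL = £15,375,008.00 ÷ £9,729,108.00 = 1.5803; DFL = £9,729,108.00 ÷ £7,725,608.00 = 1.2593.
Combined leverage = 1.5803 × 1.2593 = 1.9901.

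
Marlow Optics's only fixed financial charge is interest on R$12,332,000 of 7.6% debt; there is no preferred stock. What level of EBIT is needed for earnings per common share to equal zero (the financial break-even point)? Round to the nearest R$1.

R$937,232

Annual interest = 7.6% × R$12,332,000 = R$937,232.00.
With no preferred dividends, EPS = 0 when EBIT exactly covers interest, so the financial break-even EBIT is R$937,232.00.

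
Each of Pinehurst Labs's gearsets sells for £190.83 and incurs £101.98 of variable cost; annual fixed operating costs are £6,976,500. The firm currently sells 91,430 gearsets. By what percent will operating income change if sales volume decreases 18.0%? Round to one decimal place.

Contribution at this volume is 91,430 × £88.85 = £8,123,555.50.
EBIT = £8,123,555.50 − £6,976,500 = £1,147,055.50.
So DOL = total CM / EBIT = £8,123,555.50 / £1,147,055.50 = 7.0821.
So EBIT moves 7.0821 × (-18.0%) = -127.5%.

-127.5%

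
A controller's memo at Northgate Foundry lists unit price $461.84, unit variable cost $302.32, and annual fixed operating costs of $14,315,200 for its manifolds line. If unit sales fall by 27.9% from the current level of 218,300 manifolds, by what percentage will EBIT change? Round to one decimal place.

Contribution at this volume is 218,300 × $159.52 = $34,823,216.00.
EBIT = $34,823,216.00 − $14,315,200 = $20,508,016.00.
Degree of operating leverage = $34,823,216.00 / $20,508,016.00 = 1.6980.
Operating income changes by 1.6980 × -27.9% = -47.4%.

-47.4%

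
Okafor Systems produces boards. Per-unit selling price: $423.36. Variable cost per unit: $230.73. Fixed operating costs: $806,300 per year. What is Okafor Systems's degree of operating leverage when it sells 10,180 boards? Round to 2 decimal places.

1.70

At 10,180 units, contribution = 10,180 × $192.63 = $1,960,973.40.
Operating income = contribution − fixed costs = $1,960,973.40 − $806,300 = $1,154,673.40.
Degree of operating leverage = $1,960,973.40 / $1,154,673.40 = 1.6983.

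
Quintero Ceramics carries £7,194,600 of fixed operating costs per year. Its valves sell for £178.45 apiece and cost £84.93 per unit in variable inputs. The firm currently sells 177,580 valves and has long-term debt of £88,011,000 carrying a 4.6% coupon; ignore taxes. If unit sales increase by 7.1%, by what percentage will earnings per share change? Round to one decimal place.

Total contribution margin = 177,580 × £93.52 = £16,607,281.60.
Subtracting fixed costs: EBIT = £16,607,281.60 − £7,194,600 = £9,412,681.60.
Interest = £4,048,506.00, so EBIT − I = £5,364,175.60.
Degree of combined leverage = contribution ÷ (EBIT − I) = £16,607,281.60 ÷ £5,364,175.60 = 3.0960.
%ΔEPS = DCL × %ΔSales = 3.0960 × +7.1% = +22.0%.

+22.0%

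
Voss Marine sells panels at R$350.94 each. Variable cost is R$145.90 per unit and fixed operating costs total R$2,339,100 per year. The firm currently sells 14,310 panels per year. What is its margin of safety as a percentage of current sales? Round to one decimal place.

20.3%

Unit CM = price − variable cost = R$350.94 − R$145.90 = R$205.04. Break-even units = R$2,339,100 ÷ R$205.04 = 11,408.02; break-even revenue = 11,408.02 × R$350.94 = R$4,003,529.82.
Actual sales revenue = 14,310 × R$350.94 = R$5,021,951.40.
Margin of safety = (R$5,021,951.40 − R$4,003,529.82) ÷ R$5,021,951.40 = 20.3%.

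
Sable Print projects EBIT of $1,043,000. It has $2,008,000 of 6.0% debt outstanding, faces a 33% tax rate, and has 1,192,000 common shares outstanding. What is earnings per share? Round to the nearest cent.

Pre-tax income = $1,043,000 − $120,480.00 = $922,520.00.
Net income = $922,520.00 × (1 − 0.33) = $618,088.40.
EPS = $618,088.40 ÷ 1,192,000 = $0.52.

$0.52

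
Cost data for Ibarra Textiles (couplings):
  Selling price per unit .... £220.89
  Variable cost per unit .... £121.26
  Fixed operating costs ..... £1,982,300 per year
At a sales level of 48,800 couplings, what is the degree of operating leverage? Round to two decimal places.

Total contribution margin = 48,800 × £99.63 = £4,861,944.00.
Operating income = contribution − fixed costs = £4,861,944.00 − £1,982,300 = £2,879,644.00.
Degree of operating leverage = £4,861,944.00 / £2,879,644.00 = 1.6884.

1.69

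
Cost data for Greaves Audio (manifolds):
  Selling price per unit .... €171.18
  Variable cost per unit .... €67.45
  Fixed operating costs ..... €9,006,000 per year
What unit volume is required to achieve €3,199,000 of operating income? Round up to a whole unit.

117,662 manifolds

Each unit contributes €171.18 − €67.45 = €103.73.
Need Q such that Q × €103.73 − €9,006,000 = €3,199,000, i.e. Q = €12,205,000 / €103.73 = 117,661.24 → 117,662.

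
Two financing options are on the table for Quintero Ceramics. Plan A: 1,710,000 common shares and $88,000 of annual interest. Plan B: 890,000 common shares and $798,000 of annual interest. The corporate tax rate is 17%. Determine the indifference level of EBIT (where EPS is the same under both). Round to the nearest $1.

$1,568,610

At indifference, (EBIT − 88,000)(1 − t)/1,710,000 = (EBIT − 798,000)(1 − t)/890,000.
The (1 − t) factor cancels: (EBIT − 88,000) × 890,000 = (EBIT − 798,000) × 1,710,000.
EBIT × (1,710,000 − 890,000) = 798,000 × 1,710,000 − 88,000 × 890,000 = 1,286,260,000,000, so EBIT = 1,286,260,000,000 ÷ 820,000 = 1,568,609.76.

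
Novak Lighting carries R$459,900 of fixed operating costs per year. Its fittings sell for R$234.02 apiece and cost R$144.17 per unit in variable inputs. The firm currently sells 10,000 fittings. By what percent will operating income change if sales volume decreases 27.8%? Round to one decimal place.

Total contribution margin = 10,000 × R$89.85 = R$898,500.00.
EBIT = R$898,500.00 − R$459,900 = R$438,600.00.
Degree of operating leverage = R$898,500.00 / R$438,600.00 = 2.0486.
So EBIT moves 2.0486 × (-27.8%) = -57.0%.

-57.0%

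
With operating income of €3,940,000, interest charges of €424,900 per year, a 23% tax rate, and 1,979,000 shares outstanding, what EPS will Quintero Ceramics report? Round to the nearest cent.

€1.37

Interest = €424,900.00, so EBT = €3,940,000 − €424,900.00 = €3,515,100.00.
After tax at 23%: net income = €3,515,100.00 × 0.77 = €2,706,627.00.
EPS = €2,706,627.00 ÷ 1,979,000 = €1.37.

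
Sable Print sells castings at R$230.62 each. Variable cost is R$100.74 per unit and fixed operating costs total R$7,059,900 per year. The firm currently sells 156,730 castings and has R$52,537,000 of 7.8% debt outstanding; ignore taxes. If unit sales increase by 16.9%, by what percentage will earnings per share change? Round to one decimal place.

+37.4%

Total contribution margin = 156,730 × R$129.88 = R$20,356,092.40.
Subtracting fixed costs: EBIT = R$20,356,092.40 − R$7,059,900 = R$13,296,192.40.
Interest = R$4,097,886.00, so EBIT − I = R$9,198,306.40.
Degree of combined leverage = contribution ÷ (EBIT − I) = R$20,356,092.40 ÷ R$9,198,306.40 = 2.2130.
EPS therefore changes by 2.2130 × (+16.9%) = +37.4%.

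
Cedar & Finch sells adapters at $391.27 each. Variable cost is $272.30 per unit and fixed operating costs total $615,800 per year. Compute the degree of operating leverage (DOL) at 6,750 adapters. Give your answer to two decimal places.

Contribution at this volume is 6,750 × $118.97 = $803,047.50.
EBIT = $803,047.50 − $615,800 = $187,247.50.
Degree of operating leverage = $803,047.50 / $187,247.50 = 4.2887.

4.29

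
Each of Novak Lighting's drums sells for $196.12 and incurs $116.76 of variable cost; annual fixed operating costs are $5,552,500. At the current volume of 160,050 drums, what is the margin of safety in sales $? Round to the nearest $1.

Each unit contributes $196.12 − $116.76 = $79.36. Break-even units = $5,552,500 ÷ $79.36 = 69,965.98; break-even revenue = 69,965.98 × $196.12 = $13,721,727.57.
Actual sales revenue = 160,050 × $196.12 = $31,389,006.00.
Margin of safety = $31,389,006.00 − $13,721,727.57 = $17,667,278.

$17,667,278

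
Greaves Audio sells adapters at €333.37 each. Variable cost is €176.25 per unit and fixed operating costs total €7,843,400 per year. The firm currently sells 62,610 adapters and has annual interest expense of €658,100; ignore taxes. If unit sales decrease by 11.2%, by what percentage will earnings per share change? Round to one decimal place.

At 62,610 units, contribution = 62,610 × €157.12 = €9,837,283.20.
EBIT = €9,837,283.20 − €7,843,400 = €1,993,883.20.
After interest of €658,100.00, pre-tax earnings = €1,335,783.20.
Degree of combined leverage = contribution ÷ (EBIT − I) = €9,837,283.20 ÷ €1,335,783.20 = 7.3644.
EPS therefore changes by 7.3644 × (-11.2%) = -82.5%.

-82.5%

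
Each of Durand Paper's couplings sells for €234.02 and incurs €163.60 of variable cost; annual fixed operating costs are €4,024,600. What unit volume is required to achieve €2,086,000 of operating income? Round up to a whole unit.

86,774 couplings

Contribution margin per unit = €234.02 − €163.60 = €70.42.
Required volume = (fixed costs + target profit) ÷ CM = (€4,024,600 + €2,086,000) ÷ €70.42 = 86,773.64, so 86,774 couplings.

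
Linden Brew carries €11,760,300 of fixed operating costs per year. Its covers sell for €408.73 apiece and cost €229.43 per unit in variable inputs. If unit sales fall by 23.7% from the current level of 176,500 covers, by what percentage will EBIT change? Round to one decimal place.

Total contribution margin = 176,500 × €179.30 = €31,646,450.00.
EBIT = €31,646,450.00 − €11,760,300 = €19,886,150.00.
So DOL = total CM / EBIT = €31,646,450.00 / €19,886,150.00 = 1.5914.
So EBIT moves 1.5914 × (-23.7%) = -37.7%.

-37.7%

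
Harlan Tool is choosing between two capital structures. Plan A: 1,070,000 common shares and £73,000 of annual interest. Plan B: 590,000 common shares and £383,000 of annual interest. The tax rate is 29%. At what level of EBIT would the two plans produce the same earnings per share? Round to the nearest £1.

£764,042

Set EPS_A = EPS_B: (EBIT − £73,000)(1 − 0.29) ÷ 1,070,000 = (EBIT − £383,000)(1 − 0.29) ÷ 590,000.
The (1 − t) factor cancels: (EBIT − 73,000) × 590,000 = (EBIT − 383,000) × 1,070,000.
EBIT × (1,070,000 − 590,000) = 383,000 × 1,070,000 − 73,000 × 590,000 = 366,740,000,000, so EBIT = 366,740,000,000 ÷ 480,000 = 764,041.67.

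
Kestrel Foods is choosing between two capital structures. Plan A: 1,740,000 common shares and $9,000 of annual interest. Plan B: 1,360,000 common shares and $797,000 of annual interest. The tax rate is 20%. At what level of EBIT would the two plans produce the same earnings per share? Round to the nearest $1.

Set EPS_A = EPS_B: (EBIT − $9,000)(1 − 0.20) ÷ 1,740,000 = (EBIT − $797,000)(1 − 0.20) ÷ 1,360,000.
The (1 − t) factor cancels: (EBIT − 9,000) × 1,360,000 = (EBIT − 797,000) × 1,740,000.
EBIT × (1,740,000 − 1,360,000) = 797,000 × 1,740,000 − 9,000 × 1,360,000 = 1,374,540,000,000, so EBIT = 1,374,540,000,000 ÷ 380,000 = 3,617,210.53.

$3,617,211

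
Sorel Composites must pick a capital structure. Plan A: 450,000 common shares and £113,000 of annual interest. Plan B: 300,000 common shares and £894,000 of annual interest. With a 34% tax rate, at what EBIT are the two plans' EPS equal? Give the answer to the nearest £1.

At indifference, (EBIT − 113,000)(1 − t)/450,000 = (EBIT − 894,000)(1 − t)/300,000.
Cancelling (1 − t) and cross-multiplying: 300,000·(EBIT − 113,000) = 450,000·(EBIT − 894,000).
Solving, EBIT = (894,000·450,000 − 113,000·300,000) / (450,000 − 300,000) = 368,400,000,000 / 150,000 = 2,456,000.00.

£2,456,000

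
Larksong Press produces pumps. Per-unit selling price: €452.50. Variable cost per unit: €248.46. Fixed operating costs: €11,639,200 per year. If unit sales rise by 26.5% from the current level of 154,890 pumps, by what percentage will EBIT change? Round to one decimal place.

At 154,890 units, contribution = 154,890 × €204.04 = €31,603,755.60.
Operating income = contribution − fixed costs = €31,603,755.60 − €11,639,200 = €19,964,555.60.
So DOL = total CM / EBIT = €31,603,755.60 / €19,964,555.60 = 1.5830.
So EBIT moves 1.5830 × (+26.5%) = +41.9%.

+41.9%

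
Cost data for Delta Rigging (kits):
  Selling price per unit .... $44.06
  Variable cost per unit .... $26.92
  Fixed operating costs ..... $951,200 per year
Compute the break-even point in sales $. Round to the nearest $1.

Contribution margin per unit = $44.06 − $26.92 = $17.14, a CM ratio of $17.14 ÷ $44.06 = 0.3890.
Break-even sales = FC ÷ CM ratio = $951,200 × $44.06 / $17.14 = $2,445,150.

$2,445,150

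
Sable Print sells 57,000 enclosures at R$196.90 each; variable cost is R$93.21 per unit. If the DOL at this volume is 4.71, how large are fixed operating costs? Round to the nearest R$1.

At 57,000 units, contribution = 57,000 × R$103.69 = R$5,910,330.00.
DOL = contribution / EBIT, so EBIT = R$5,910,330.00 / 4.71 = R$1,254,847.13.
And FC = contribution − EBIT = R$5,910,330.00 − R$1,254,847.13 = R$4,655,483.

R$4,655,483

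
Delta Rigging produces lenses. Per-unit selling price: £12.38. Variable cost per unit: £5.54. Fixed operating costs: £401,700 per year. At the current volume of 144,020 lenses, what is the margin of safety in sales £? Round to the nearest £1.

£1,055,914

Each unit contributes £12.38 − £5.54 = £6.84. Break-even units = £401,700 ÷ £6.84 = 58,728.07; break-even revenue = 58,728.07 × £12.38 = £727,053.51.
Current sales = 144,020 × £12.38 = £1,782,967.60.
Margin of safety = £1,782,967.60 − £727,053.51 = £1,055,914.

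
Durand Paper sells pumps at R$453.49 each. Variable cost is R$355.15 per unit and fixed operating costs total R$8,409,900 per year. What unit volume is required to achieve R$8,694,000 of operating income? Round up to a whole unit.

Unit CM = price − variable cost = R$453.49 − R$355.15 = R$98.34.
Need Q such that Q × R$98.34 − R$8,409,900 = R$8,694,000, i.e. Q = R$17,103,900 / R$98.34 = 173,926.17 → 173,927.

173,927 pumps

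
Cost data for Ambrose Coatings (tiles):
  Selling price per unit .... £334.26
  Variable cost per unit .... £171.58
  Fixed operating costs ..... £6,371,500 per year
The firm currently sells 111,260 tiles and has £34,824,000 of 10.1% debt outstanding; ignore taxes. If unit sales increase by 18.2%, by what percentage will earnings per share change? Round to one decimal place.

+40.1%

Total contribution margin = 111,260 × £162.68 = £18,099,776.80.
Subtracting fixed costs: EBIT = £18,099,776.80 − £6,371,500 = £11,728,276.80.
After interest of £3,517,224.00, pre-tax earnings = £8,211,052.80.
DCL = total CM / (EBIT − I) = £18,099,776.80 / £8,211,052.80 = 2.2043.
%ΔEPS = DCL × %ΔSales = 2.2043 × +18.2% = +40.1%.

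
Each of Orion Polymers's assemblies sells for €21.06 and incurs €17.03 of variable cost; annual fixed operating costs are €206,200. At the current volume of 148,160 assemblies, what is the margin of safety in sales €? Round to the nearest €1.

€2,042,688

Unit CM = price − variable cost = €21.06 − €17.03 = €4.03. Break-even units = €206,200 ÷ €4.03 = 51,166.25; break-even revenue = 51,166.25 × €21.06 = €1,077,561.29.
Current sales = 148,160 × €21.06 = €3,120,249.60.
Margin of safety = €3,120,249.60 − €1,077,561.29 = €2,042,688.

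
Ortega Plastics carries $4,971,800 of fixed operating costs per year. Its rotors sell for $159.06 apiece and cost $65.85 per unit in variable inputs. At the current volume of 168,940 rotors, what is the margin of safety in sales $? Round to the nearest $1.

Unit CM = price − variable cost = $159.06 − $65.85 = $93.21. Break-even units = $4,971,800 ÷ $93.21 = 53,339.77; break-even revenue = 53,339.77 × $159.06 = $8,484,223.88.
Current sales = 168,940 × $159.06 = $26,871,596.40.
Margin of safety = $26,871,596.40 − $8,484,223.88 = $18,387,373.

$18,387,373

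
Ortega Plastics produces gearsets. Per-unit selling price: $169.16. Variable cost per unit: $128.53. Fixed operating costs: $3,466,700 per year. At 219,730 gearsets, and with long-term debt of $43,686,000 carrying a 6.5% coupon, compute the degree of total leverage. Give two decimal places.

3.41

Contribution at this volume is 219,730 × $40.63 = $8,927,629.90.
Subtracting fixed costs: EBIT = $8,927,629.90 − $3,466,700 = $5,460,929.90. Interest = $2,839,590.00, so EBIT − I = $2,621,339.90.
Degree of total leverage = total CM / (EBIT − interest) = $8,927,629.90 / $2,621,339.90 = 3.4058.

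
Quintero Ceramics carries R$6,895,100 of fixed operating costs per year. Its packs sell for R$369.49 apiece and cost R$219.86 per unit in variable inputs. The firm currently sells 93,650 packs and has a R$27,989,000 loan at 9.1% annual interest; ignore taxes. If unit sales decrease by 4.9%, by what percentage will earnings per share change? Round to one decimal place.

-15.0%

Contribution at this volume is 93,650 × R$149.63 = R$14,012,849.50.
Operating income = contribution − fixed costs = R$14,012,849.50 − R$6,895,100 = R$7,117,749.50.
After interest of R$2,546,999.00, pre-tax earnings = R$4,570,750.50.
Degree of combined leverage = contribution ÷ (EBIT − I) = R$14,012,849.50 ÷ R$4,570,750.50 = 3.0658.
%ΔEPS = DCL × %ΔSales = 3.0658 × -4.9% = -15.0%.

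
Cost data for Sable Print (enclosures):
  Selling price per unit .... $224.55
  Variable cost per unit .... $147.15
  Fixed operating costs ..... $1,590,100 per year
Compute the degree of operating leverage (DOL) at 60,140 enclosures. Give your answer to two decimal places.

1.52

Contribution at this volume is 60,140 × $77.40 = $4,654,836.00.
Operating income = contribution − fixed costs = $4,654,836.00 − $1,590,100 = $3,064,736.00.
So DOL = total CM / EBIT = $4,654,836.00 / $3,064,736.00 = 1.5188.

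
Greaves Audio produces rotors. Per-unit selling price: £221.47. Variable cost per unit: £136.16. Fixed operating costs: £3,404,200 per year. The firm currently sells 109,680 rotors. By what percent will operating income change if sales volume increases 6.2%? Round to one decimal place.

At 109,680 units, contribution = 109,680 × £85.31 = £9,356,800.80.
Subtracting fixed costs: EBIT = £9,356,800.80 − £3,404,200 = £5,952,600.80.
So DOL = total CM / EBIT = £9,356,800.80 / £5,952,600.80 = 1.5719.
%ΔEBIT = DOL × %ΔSales = 1.5719 × +6.2% = +9.7%.

+9.7%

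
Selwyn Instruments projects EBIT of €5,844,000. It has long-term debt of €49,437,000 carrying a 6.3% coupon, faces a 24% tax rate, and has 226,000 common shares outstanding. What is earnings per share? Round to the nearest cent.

Pre-tax income = €5,844,000 − €3,114,531.00 = €2,729,469.00.
After tax at 24%: net income = €2,729,469.00 × 0.76 = €2,074,396.44.
Per share: €2,074,396.44 / 226,000 shares = €9.18.

€9.18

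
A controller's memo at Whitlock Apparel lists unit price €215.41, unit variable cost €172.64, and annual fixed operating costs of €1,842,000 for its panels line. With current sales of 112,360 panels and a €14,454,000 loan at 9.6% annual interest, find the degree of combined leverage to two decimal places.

3.05

Contribution at this volume is 112,360 × €42.77 = €4,805,637.20.
Subtracting fixed costs: EBIT = €4,805,637.20 − €1,842,000 = €2,963,637.20. Interest = €1,387,584.00, so EBIT − I = €1,576,053.20.
Degree of total leverage = total CM / (EBIT − interest) = €4,805,637.20 / €1,576,053.20 = 3.0492.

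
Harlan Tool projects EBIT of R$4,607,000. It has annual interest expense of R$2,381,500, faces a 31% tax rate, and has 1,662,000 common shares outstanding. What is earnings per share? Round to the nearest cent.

Pre-tax income = R$4,607,000 − R$2,381,500.00 = R$2,225,500.00.
After tax at 31%: net income = R$2,225,500.00 × 0.69 = R$1,535,595.00.
Per share: R$1,535,595.00 / 1,662,000 shares = R$0.92.

R$0.92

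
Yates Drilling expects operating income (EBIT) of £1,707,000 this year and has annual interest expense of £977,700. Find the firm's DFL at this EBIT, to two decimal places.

2.34

Interest = £977,700.00.
Degree of financial leverage = EBIT / (EBIT − interest) = £1,707,000 / £729,300.00 = 2.3406.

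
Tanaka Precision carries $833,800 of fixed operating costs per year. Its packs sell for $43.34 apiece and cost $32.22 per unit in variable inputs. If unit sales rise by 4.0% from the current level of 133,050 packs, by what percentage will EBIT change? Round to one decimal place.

+9.2%

At 133,050 units, contribution = 133,050 × $11.12 = $1,479,516.00.
EBIT = $1,479,516.00 − $833,800 = $645,716.00.
DOL = contribution ÷ EBIT = $1,479,516.00 ÷ $645,716.00 = 2.2913.
So EBIT moves 2.2913 × (+4.0%) = +9.2%.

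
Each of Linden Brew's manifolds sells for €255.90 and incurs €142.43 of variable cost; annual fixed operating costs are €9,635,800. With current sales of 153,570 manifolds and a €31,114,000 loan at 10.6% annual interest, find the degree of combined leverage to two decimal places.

3.88

Contribution at this volume is 153,570 × €113.47 = €17,425,587.90.
Operating income = contribution − fixed costs = €17,425,587.90 − €9,635,800 = €7,789,787.90. Interest = €3,298,084.00, so EBIT − I = €4,491,703.90.
Degree of total leverage = total CM / (EBIT − interest) = €17,425,587.90 / €4,491,703.90 = 3.8795.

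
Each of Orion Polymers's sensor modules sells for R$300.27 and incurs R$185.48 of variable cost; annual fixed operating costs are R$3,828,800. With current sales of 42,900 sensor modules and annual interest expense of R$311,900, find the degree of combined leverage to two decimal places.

6.28

At 42,900 units, contribution = 42,900 × R$114.79 = R$4,924,491.00.
Subtracting fixed costs: EBIT = R$4,924,491.00 − R$3,828,800 = R$1,095,691.00. Interest = R$311,900.00, so EBIT − I = R$783,791.00.
DCL = contribution ÷ (EBIT − I) = R$4,924,491.00 ÷ R$783,791.00 = 6.2829.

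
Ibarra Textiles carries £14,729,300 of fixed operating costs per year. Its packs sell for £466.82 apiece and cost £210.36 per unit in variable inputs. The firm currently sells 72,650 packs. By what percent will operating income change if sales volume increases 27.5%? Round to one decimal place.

+131.3%

At 72,650 units, contribution = 72,650 × £256.46 = £18,631,819.00.
EBIT = £18,631,819.00 − £14,729,300 = £3,902,519.00.
DOL = contribution ÷ EBIT = £18,631,819.00 ÷ £3,902,519.00 = 4.7743.
%ΔEBIT = DOL × %ΔSales = 4.7743 × +27.5% = +131.3%.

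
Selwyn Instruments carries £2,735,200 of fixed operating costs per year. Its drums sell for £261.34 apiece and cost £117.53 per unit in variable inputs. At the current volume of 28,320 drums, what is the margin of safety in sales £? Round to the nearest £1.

Contribution margin per unit = £261.34 − £117.53 = £143.81. Break-even units = £2,735,200 ÷ £143.81 = 19,019.54; break-even revenue = 19,019.54 × £261.34 = £4,970,566.50.
Actual sales revenue = 28,320 × £261.34 = £7,401,148.80.
Margin of safety = £7,401,148.80 − £4,970,566.50 = £2,430,582.

£2,430,582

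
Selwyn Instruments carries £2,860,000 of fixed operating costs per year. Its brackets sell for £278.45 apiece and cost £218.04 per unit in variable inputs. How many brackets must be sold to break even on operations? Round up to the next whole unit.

Each unit contributes £278.45 − £218.04 = £60.41.
Units to break even: £2,860,000 ÷ £60.41 = 47,343.16, rounded up to 47,344.

47,344 brackets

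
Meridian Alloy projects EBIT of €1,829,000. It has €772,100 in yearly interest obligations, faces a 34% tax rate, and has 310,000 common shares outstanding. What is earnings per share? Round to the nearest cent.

Interest = €772,100.00, so EBT = €1,829,000 − €772,100.00 = €1,056,900.00.
Net income = €1,056,900.00 × (1 − 0.34) = €697,554.00.
Per share: €697,554.00 / 310,000 shares = €2.25.

€2.25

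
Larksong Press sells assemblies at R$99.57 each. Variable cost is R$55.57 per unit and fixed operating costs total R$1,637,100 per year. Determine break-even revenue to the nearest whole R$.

R$3,704,683

CM per unit = R$99.57 − R$55.57 = R$44.00; CM ratio = R$44.00 / R$99.57 = 0.4419.
Break-even revenue = fixed costs × price ÷ CM = R$1,637,100 × R$99.57 ÷ R$44.00 = R$3,704,683.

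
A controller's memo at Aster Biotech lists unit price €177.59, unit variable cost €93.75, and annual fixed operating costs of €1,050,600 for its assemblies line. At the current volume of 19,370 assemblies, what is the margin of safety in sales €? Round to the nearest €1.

Contribution margin per unit = €177.59 − €93.75 = €83.84. Break-even units = €1,050,600 ÷ €83.84 = 12,531.01; break-even revenue = 12,531.01 × €177.59 = €2,225,382.32.
Actual sales revenue = 19,370 × €177.59 = €3,439,918.30.
Margin of safety = €3,439,918.30 − €2,225,382.32 = €1,214,536.

€1,214,536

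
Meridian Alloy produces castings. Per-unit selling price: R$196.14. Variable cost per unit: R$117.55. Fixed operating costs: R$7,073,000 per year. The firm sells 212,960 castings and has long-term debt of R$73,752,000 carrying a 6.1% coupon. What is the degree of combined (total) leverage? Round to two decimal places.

3.24

At 212,960 units, contribution = 212,960 × R$78.59 = R$16,736,526.40.
EBIT = R$16,736,526.40 − R$7,073,000 = R$9,663,526.40. Interest = R$4,498,872.00, so EBIT − I = R$5,164,654.40.
DCL = contribution ÷ (EBIT − I) = R$16,736,526.40 ÷ R$5,164,654.40 = 3.2406.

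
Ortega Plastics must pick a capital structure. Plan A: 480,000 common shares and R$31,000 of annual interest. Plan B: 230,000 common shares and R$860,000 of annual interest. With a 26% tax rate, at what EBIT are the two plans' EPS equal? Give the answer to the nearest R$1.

At indifference, (EBIT − 31,000)(1 − t)/480,000 = (EBIT − 860,000)(1 − t)/230,000.
Cancelling (1 − t) and cross-multiplying: 230,000·(EBIT − 31,000) = 480,000·(EBIT − 860,000).
EBIT × (480,000 − 230,000) = 860,000 × 480,000 − 31,000 × 230,000 = 405,670,000,000, so EBIT = 405,670,000,000 ÷ 250,000 = 1,622,680.00.

R$1,622,680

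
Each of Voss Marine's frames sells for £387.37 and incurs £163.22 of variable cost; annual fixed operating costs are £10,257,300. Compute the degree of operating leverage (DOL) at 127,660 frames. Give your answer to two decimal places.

At 127,660 units, contribution = 127,660 × £224.15 = £28,614,989.00.
Subtracting fixed costs: EBIT = £28,614,989.00 − £10,257,300 = £18,357,689.00.
So DOL = total CM / EBIT = £28,614,989.00 / £18,357,689.00 = 1.5587.

1.56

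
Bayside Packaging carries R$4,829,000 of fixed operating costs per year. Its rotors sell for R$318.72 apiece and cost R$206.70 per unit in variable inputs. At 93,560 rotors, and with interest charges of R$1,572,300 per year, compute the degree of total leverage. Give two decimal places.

2.57

At 93,560 units, contribution = 93,560 × R$112.02 = R$10,480,591.20.
EBIT = R$10,480,591.20 − R$4,829,000 = R$5,651,591.20. Interest = R$1,572,300.00, so EBIT − I = R$4,079,291.20.
DCL = contribution ÷ (EBIT − I) = R$10,480,591.20 ÷ R$4,079,291.20 = 2.5692.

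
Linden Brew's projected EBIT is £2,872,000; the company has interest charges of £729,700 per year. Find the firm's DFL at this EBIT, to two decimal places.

Annual interest charges come to £729,700.00.
DFL = EBIT ÷ (EBIT − I) = £2,872,000 ÷ (£2,872,000 − £729,700.00) = £2,872,000 ÷ £2,142,300.00 = 1.3406.

1.34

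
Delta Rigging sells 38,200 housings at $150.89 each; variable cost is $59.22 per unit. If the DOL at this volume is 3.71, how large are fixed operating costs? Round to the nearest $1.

$2,557,914

At 38,200 units, contribution = 38,200 × $91.67 = $3,501,794.00.
DOL = contribution / EBIT, so EBIT = $3,501,794.00 / 3.71 = $943,879.78.
Fixed costs = CM − EBIT = $3,501,794.00 − $943,879.78 = $2,557,914.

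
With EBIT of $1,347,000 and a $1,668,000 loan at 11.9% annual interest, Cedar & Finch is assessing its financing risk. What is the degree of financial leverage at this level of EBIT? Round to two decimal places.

1.17

Interest = $198,492.00.
Degree of financial leverage = EBIT / (EBIT − interest) = $1,347,000 / $1,148,508.00 = 1.1728.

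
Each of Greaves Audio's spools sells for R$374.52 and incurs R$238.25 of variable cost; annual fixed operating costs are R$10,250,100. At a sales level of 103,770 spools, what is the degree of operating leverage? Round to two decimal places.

3.63

Total contribution margin = 103,770 × R$136.27 = R$14,140,737.90.
Operating income = contribution − fixed costs = R$14,140,737.90 − R$10,250,100 = R$3,890,637.90.
So DOL = total CM / EBIT = R$14,140,737.90 / R$3,890,637.90 = 3.6346.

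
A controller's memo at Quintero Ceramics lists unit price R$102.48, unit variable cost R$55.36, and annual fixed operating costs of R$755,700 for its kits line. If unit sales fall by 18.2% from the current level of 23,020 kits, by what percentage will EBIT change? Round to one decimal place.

-60.0%

Contribution at this volume is 23,020 × R$47.12 = R$1,084,702.40.
Subtracting fixed costs: EBIT = R$1,084,702.40 − R$755,700 = R$329,002.40.
Degree of operating leverage = R$1,084,702.40 / R$329,002.40 = 3.2969.
So EBIT moves 3.2969 × (-18.2%) = -60.0%.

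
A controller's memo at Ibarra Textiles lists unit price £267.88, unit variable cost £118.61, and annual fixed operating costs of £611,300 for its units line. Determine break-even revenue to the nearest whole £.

CM per unit = £267.88 − £118.61 = £149.27; CM ratio = £149.27 / £267.88 = 0.5572.
Break-even sales = FC ÷ CM ratio = £611,300 × £267.88 / £149.27 = £1,097,039.

£1,097,039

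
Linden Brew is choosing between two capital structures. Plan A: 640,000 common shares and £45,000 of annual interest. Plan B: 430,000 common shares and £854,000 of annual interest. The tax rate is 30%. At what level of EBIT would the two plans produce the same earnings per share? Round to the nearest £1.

£2,510,524

At indifference, (EBIT − 45,000)(1 − t)/640,000 = (EBIT − 854,000)(1 − t)/430,000.
The (1 − t) factor cancels: (EBIT − 45,000) × 430,000 = (EBIT − 854,000) × 640,000.
Solving, EBIT = (854,000·640,000 − 45,000·430,000) / (640,000 − 430,000) = 527,210,000,000 / 210,000 = 2,510,523.81.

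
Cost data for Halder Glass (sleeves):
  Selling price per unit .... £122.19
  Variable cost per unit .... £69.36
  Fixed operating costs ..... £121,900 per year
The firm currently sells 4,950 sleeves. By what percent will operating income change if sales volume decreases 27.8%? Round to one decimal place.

-52.1%

Contribution at this volume is 4,950 × £52.83 = £261,508.50.
Operating income = contribution − fixed costs = £261,508.50 − £121,900 = £139,608.50.
DOL = contribution ÷ EBIT = £261,508.50 ÷ £139,608.50 = 1.8732.
%ΔEBIT = DOL × %ΔSales = 1.8732 × -27.8% = -52.1%.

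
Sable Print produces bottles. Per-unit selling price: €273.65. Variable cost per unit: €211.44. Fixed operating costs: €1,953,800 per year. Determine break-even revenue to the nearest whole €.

Contribution margin per unit = €273.65 − €211.44 = €62.21, a CM ratio of €62.21 ÷ €273.65 = 0.2273.
Break-even revenue = fixed costs × price ÷ CM = €1,953,800 × €273.65 ÷ €62.21 = €8,594,396.

€8,594,396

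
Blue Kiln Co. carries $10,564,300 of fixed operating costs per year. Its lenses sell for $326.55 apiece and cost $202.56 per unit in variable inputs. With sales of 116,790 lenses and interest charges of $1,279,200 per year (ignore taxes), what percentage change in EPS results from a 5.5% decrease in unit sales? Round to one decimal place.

Contribution at this volume is 116,790 × $123.99 = $14,480,792.10.
Operating income = contribution − fixed costs = $14,480,792.10 − $10,564,300 = $3,916,492.10.
After interest of $1,279,200.00, pre-tax earnings = $2,637,292.10.
Degree of combined leverage = contribution ÷ (EBIT − I) = $14,480,792.10 ÷ $2,637,292.10 = 5.4908.
%ΔEPS = DCL × %ΔSales = 5.4908 × -5.5% = -30.2%.

-30.2%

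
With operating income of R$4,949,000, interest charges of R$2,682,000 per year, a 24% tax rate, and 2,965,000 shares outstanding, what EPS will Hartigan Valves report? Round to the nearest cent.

R$0.58

Interest = R$2,682,000.00, so EBT = R$4,949,000 − R$2,682,000.00 = R$2,267,000.00.
Net income = R$2,267,000.00 × (1 − 0.24) = R$1,722,920.00.
EPS = R$1,722,920.00 ÷ 2,965,000 = R$0.58.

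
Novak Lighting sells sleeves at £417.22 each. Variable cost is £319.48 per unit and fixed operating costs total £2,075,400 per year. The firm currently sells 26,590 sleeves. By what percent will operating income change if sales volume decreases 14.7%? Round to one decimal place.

Contribution at this volume is 26,590 × £97.74 = £2,598,906.60.
Subtracting fixed costs: EBIT = £2,598,906.60 − £2,075,400 = £523,506.60.
DOL = contribution ÷ EBIT = £2,598,906.60 ÷ £523,506.60 = 4.9644.
Operating income changes by 4.9644 × -14.7% = -73.0%.

-73.0%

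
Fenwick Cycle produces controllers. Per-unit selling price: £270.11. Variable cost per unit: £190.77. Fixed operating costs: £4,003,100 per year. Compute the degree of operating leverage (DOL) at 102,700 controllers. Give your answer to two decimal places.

Contribution at this volume is 102,700 × £79.34 = £8,148,218.00.
Subtracting fixed costs: EBIT = £8,148,218.00 − £4,003,100 = £4,145,118.00.
So DOL = total CM / EBIT = £8,148,218.00 / £4,145,118.00 = 1.9657.

1.97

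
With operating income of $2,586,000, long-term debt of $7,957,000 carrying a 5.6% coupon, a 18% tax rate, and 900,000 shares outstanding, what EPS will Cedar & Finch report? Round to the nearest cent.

Interest = $445,592.00, so EBT = $2,586,000 − $445,592.00 = $2,140,408.00.
Net income = $2,140,408.00 × (1 − 0.18) = $1,755,134.56.
Per share: $1,755,134.56 / 900,000 shares = $1.95.

$1.95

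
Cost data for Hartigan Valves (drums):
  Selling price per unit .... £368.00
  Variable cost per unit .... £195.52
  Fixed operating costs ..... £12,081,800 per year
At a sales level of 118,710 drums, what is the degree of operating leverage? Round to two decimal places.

2.44

At 118,710 units, contribution = 118,710 × £172.48 = £20,475,100.80.
Subtracting fixed costs: EBIT = £20,475,100.80 − £12,081,800 = £8,393,300.80.
DOL = contribution ÷ EBIT = £20,475,100.80 ÷ £8,393,300.80 = 2.4395.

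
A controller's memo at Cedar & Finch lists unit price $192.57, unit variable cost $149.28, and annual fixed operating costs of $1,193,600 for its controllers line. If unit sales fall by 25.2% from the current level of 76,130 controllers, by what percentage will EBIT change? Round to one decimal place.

At 76,130 units, contribution = 76,130 × $43.29 = $3,295,667.70.
Subtracting fixed costs: EBIT = $3,295,667.70 − $1,193,600 = $2,102,067.70.
So DOL = total CM / EBIT = $3,295,667.70 / $2,102,067.70 = 1.5678.
%ΔEBIT = DOL × %ΔSales = 1.5678 × -25.2% = -39.5%.

-39.5%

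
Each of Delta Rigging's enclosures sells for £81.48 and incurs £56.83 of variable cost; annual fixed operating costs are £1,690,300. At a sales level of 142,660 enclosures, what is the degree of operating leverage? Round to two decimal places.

1.93

At 142,660 units, contribution = 142,660 × £24.65 = £3,516,569.00.
Subtracting fixed costs: EBIT = £3,516,569.00 − £1,690,300 = £1,826,269.00.
DOL = contribution ÷ EBIT = £3,516,569.00 ÷ £1,826,269.00 = 1.9255.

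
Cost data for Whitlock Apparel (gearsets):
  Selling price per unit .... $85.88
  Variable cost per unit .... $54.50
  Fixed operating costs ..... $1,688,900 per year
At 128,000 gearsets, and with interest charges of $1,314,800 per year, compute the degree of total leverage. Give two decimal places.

3.97

At 128,000 units, contribution = 128,000 × $31.38 = $4,016,640.00.
Operating income = contribution − fixed costs = $4,016,640.00 − $1,688,900 = $2,327,740.00. Interest = $1,314,800.00, so EBIT − I = $1,012,940.00.
DCL = contribution ÷ (EBIT − I) = $4,016,640.00 ÷ $1,012,940.00 = 3.9653.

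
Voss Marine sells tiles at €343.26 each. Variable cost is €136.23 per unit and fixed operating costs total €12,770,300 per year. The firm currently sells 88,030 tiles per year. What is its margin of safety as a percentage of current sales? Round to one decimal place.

Contribution margin per unit = €343.26 − €136.23 = €207.03. Break-even units = €12,770,300 ÷ €207.03 = 61,683.33; break-even revenue = 61,683.33 × €343.26 = €21,173,420.17.
Current sales = 88,030 × €343.26 = €30,217,177.80.
Margin of safety = (€30,217,177.80 − €21,173,420.17) ÷ €30,217,177.80 = 29.9%.

29.9%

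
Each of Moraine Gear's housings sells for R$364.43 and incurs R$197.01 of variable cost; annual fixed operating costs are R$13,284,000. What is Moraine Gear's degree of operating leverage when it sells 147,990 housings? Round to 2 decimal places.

2.16

At 147,990 units, contribution = 147,990 × R$167.42 = R$24,776,485.80.
EBIT = R$24,776,485.80 − R$13,284,000 = R$11,492,485.80.
So DOL = total CM / EBIT = R$24,776,485.80 / R$11,492,485.80 = 2.1559.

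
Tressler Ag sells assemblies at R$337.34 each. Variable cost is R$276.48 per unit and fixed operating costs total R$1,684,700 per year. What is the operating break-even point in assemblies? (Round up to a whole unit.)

27,682 assemblies

Each unit contributes R$337.34 − R$276.48 = R$60.86.
Break-even Q = R$1,684,700 / R$60.86 = 27,681.56 → 27,682 assemblies.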